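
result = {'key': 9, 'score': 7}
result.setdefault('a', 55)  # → 55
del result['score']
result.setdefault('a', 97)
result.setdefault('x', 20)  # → 20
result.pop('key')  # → 9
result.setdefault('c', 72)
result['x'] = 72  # {'a': 55, 'x': 72, 'c': 72}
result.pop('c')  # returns 72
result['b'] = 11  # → {'a': 55, 'x': 72, 'b': 11}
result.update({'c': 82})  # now {'a': 55, 'x': 72, 'b': 11, 'c': 82}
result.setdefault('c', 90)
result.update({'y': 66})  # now {'a': 55, 'x': 72, 'b': 11, 'c': 82, 'y': 66}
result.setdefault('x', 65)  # 72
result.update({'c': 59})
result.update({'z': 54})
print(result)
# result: {'a': 55, 'x': 72, 'b': 11, 'c': 59, 'y': 66, 'z': 54}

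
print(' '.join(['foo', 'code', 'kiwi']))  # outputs foo code kiwi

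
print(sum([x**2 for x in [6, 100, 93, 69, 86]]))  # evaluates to 30842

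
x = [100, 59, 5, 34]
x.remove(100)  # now [59, 5, 34]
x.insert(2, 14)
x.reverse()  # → [34, 14, 5, 59]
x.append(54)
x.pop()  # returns 54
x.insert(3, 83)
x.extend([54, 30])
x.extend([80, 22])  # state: [34, 14, 5, 83, 59, 54, 30, 80, 22]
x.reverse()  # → [22, 80, 30, 54, 59, 83, 5, 14, 34]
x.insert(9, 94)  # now [22, 80, 30, 54, 59, 83, 5, 14, 34, 94]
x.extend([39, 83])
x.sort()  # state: [5, 14, 22, 30, 34, 39, 54, 59, 80, 83, 83, 94]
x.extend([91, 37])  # [5, 14, 22, 30, 34, 39, 54, 59, 80, 83, 83, 94, 91, 37]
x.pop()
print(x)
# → [5, 14, 22, 30, 34, 39, 54, 59, 80, 83, 83, 94, 91]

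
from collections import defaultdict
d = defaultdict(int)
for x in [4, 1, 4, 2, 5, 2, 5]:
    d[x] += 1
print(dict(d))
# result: {4: 2, 1: 1, 2: 2, 5: 2}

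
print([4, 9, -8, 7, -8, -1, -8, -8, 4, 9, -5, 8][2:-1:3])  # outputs [-8, -1, 4]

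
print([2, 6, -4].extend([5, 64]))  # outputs None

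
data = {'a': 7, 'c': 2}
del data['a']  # {'c': 2}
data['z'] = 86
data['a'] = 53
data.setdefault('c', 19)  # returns 2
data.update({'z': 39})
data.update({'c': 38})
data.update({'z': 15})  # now {'c': 38, 'z': 15, 'a': 53}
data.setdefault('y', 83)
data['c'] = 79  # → {'c': 79, 'z': 15, 'a': 53, 'y': 83}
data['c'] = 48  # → {'c': 48, 'z': 15, 'a': 53, 'y': 83}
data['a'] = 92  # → {'c': 48, 'z': 15, 'a': 92, 'y': 83}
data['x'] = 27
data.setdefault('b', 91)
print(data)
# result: {'c': 48, 'z': 15, 'a': 92, 'y': 83, 'x': 27, 'b': 91}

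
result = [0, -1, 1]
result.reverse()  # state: [1, -1, 0]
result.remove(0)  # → [1, -1]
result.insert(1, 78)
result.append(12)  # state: [1, 78, -1, 12]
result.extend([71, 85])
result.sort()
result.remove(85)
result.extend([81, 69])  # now [-1, 1, 12, 71, 78, 81, 69]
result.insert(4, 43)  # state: [-1, 1, 12, 71, 43, 78, 81, 69]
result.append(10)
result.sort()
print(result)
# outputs [-1, 1, 10, 12, 43, 69, 71, 78, 81]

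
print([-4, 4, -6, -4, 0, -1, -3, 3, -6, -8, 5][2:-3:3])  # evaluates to [-6, -1]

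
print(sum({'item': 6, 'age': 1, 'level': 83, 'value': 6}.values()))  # 96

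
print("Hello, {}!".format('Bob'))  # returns Hello, Bob!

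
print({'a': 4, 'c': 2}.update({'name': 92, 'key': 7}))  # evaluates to None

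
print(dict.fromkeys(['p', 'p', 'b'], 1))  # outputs {'p': 1, 'b': 1}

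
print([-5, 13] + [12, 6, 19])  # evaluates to [-5, 13, 12, 6, 19]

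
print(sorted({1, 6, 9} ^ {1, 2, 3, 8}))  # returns [2, 3, 6, 8, 9]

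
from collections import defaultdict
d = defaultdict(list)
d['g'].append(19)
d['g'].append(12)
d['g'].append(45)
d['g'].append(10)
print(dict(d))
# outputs {'g': [19, 12, 45, 10]}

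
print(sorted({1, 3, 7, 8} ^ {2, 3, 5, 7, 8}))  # [1, 2, 5]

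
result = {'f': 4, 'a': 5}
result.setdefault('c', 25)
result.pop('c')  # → 25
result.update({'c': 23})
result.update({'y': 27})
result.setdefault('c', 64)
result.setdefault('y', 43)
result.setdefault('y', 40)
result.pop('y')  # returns 27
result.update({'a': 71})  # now {'f': 4, 'a': 71, 'c': 23}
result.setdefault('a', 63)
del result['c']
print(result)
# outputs {'f': 4, 'a': 71}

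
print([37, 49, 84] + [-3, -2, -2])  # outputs [37, 49, 84, -3, -2, -2]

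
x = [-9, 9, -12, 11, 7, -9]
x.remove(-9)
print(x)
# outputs [9, -12, 11, 7, -9]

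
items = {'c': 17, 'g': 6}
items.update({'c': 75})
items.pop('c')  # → 75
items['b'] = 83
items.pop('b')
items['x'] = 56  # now {'g': 6, 'x': 56}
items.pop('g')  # 6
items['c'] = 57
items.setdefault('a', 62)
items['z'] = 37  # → {'x': 56, 'c': 57, 'a': 62, 'z': 37}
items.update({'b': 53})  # {'x': 56, 'c': 57, 'a': 62, 'z': 37, 'b': 53}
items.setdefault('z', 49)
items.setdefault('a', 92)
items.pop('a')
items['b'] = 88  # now {'x': 56, 'c': 57, 'z': 37, 'b': 88}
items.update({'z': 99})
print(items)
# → {'x': 56, 'c': 57, 'z': 99, 'b': 88}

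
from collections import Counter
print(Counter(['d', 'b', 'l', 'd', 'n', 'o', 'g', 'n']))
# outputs Counter({'d': 2, 'n': 2, 'b': 1, 'l': 1, 'o': 1, 'g': 1})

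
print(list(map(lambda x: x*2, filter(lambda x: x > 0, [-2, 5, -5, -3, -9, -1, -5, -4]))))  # [10]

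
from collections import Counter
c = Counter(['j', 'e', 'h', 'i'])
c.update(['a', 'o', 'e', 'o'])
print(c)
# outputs Counter({'e': 2, 'o': 2, 'j': 1, 'h': 1, 'i': 1, 'a': 1})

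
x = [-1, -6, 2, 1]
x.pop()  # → 1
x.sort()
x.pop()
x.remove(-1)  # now [-6]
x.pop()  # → -6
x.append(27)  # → [27]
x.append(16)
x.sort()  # [16, 27]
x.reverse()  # [27, 16]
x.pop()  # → 16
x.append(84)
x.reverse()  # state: [84, 27]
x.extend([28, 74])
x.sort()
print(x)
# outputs [27, 28, 74, 84]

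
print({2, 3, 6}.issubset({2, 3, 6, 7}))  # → True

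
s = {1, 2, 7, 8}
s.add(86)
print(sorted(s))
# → [1, 2, 7, 8, 86]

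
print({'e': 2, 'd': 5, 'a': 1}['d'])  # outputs 5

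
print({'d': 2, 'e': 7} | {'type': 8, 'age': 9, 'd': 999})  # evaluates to {'d': 999, 'e': 7, 'type': 8, 'age': 9}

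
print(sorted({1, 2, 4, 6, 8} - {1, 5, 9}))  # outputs [2, 4, 6, 8]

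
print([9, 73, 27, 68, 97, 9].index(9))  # 0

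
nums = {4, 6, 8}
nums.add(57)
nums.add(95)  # {4, 6, 8, 57, 95}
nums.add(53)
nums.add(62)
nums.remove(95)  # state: {4, 6, 8, 53, 57, 62}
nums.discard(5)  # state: {4, 6, 8, 53, 57, 62}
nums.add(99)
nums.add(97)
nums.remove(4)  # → {6, 8, 53, 57, 62, 97, 99}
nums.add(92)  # {6, 8, 53, 57, 62, 92, 97, 99}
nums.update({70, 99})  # {6, 8, 53, 57, 62, 70, 92, 97, 99}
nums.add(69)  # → {6, 8, 53, 57, 62, 69, 70, 92, 97, 99}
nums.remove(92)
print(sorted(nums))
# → [6, 8, 53, 57, 62, 69, 70, 97, 99]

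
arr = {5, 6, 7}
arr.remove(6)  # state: {5, 7}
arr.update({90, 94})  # {5, 7, 90, 94}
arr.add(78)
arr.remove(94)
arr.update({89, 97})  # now {5, 7, 78, 89, 90, 97}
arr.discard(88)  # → {5, 7, 78, 89, 90, 97}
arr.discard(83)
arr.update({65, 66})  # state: {5, 7, 65, 66, 78, 89, 90, 97}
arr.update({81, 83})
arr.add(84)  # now {5, 7, 65, 66, 78, 81, 83, 84, 89, 90, 97}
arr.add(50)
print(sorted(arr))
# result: [5, 7, 50, 65, 66, 78, 81, 83, 84, 89, 90, 97]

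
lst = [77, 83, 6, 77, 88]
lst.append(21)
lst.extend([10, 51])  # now [77, 83, 6, 77, 88, 21, 10, 51]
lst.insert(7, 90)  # [77, 83, 6, 77, 88, 21, 10, 90, 51]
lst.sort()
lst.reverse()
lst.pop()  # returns 6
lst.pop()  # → 10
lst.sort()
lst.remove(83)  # [21, 51, 77, 77, 88, 90]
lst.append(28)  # [21, 51, 77, 77, 88, 90, 28]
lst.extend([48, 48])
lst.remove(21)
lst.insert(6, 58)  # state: [51, 77, 77, 88, 90, 28, 58, 48, 48]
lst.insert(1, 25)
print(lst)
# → [51, 25, 77, 77, 88, 90, 28, 58, 48, 48]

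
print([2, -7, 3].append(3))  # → None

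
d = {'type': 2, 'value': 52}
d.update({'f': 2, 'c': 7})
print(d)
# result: {'type': 2, 'value': 52, 'f': 2, 'c': 7}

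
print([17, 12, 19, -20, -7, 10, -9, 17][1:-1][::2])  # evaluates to [12, -20, 10]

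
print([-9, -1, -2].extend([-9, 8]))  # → None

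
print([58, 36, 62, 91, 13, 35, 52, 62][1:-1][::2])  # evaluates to [36, 91, 35]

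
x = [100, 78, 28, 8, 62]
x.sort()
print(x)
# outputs [8, 28, 62, 78, 100]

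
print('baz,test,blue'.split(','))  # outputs ['baz', 'test', 'blue']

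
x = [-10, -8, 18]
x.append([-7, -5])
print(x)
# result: [-10, -8, 18, [-7, -5]]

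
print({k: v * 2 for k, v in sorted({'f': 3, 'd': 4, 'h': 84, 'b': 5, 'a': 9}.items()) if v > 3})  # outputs {'a': 18, 'b': 10, 'd': 8, 'h': 168}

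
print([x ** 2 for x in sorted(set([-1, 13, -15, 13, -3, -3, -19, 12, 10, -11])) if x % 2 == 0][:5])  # [100, 144]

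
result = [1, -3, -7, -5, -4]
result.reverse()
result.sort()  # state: [-7, -5, -4, -3, 1]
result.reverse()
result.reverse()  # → [-7, -5, -4, -3, 1]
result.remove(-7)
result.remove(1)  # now [-5, -4, -3]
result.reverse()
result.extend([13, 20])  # [-3, -4, -5, 13, 20]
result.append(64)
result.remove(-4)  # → [-3, -5, 13, 20, 64]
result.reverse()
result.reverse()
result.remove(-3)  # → [-5, 13, 20, 64]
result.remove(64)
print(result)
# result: [-5, 13, 20]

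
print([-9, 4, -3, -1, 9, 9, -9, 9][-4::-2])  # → [9, -3, -9]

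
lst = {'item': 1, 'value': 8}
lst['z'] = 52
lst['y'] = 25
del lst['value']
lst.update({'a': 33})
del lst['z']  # {'item': 1, 'y': 25, 'a': 33}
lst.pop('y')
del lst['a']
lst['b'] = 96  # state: {'item': 1, 'b': 96}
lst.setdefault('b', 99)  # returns 96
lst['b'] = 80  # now {'item': 1, 'b': 80}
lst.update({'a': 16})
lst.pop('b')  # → 80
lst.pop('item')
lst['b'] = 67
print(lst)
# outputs {'a': 16, 'b': 67}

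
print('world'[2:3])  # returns r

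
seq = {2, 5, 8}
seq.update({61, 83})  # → {2, 5, 8, 61, 83}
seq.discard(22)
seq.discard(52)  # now {2, 5, 8, 61, 83}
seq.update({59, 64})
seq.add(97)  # {2, 5, 8, 59, 61, 64, 83, 97}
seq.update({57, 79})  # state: {2, 5, 8, 57, 59, 61, 64, 79, 83, 97}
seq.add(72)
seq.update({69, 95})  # {2, 5, 8, 57, 59, 61, 64, 69, 72, 79, 83, 95, 97}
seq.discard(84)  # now {2, 5, 8, 57, 59, 61, 64, 69, 72, 79, 83, 95, 97}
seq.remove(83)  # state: {2, 5, 8, 57, 59, 61, 64, 69, 72, 79, 95, 97}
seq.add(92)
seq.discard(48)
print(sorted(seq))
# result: [2, 5, 8, 57, 59, 61, 64, 69, 72, 79, 92, 95, 97]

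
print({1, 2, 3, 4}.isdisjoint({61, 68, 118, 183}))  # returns True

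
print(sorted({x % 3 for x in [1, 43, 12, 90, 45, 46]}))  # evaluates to [0, 1]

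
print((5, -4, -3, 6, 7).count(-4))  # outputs 1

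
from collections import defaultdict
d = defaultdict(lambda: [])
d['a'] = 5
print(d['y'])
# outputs []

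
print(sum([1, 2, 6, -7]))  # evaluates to 2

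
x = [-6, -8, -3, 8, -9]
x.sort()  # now [-9, -8, -6, -3, 8]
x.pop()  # 8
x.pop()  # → -3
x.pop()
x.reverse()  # [-8, -9]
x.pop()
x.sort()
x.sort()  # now [-8]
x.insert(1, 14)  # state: [-8, 14]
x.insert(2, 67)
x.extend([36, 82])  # [-8, 14, 67, 36, 82]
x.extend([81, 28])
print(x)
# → [-8, 14, 67, 36, 82, 81, 28]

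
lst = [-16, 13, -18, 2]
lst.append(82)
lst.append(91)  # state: [-16, 13, -18, 2, 82, 91]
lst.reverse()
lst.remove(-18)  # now [91, 82, 2, 13, -16]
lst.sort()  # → [-16, 2, 13, 82, 91]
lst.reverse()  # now [91, 82, 13, 2, -16]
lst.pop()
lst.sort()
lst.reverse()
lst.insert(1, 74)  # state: [91, 74, 82, 13, 2]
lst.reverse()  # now [2, 13, 82, 74, 91]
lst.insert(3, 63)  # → [2, 13, 82, 63, 74, 91]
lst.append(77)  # [2, 13, 82, 63, 74, 91, 77]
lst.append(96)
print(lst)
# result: [2, 13, 82, 63, 74, 91, 77, 96]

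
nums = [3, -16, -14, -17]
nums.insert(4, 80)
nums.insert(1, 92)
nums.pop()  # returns 80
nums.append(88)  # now [3, 92, -16, -14, -17, 88]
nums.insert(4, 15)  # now [3, 92, -16, -14, 15, -17, 88]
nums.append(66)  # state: [3, 92, -16, -14, 15, -17, 88, 66]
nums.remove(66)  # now [3, 92, -16, -14, 15, -17, 88]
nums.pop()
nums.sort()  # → [-17, -16, -14, 3, 15, 92]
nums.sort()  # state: [-17, -16, -14, 3, 15, 92]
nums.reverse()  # [92, 15, 3, -14, -16, -17]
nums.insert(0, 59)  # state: [59, 92, 15, 3, -14, -16, -17]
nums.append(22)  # [59, 92, 15, 3, -14, -16, -17, 22]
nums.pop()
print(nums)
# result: [59, 92, 15, 3, -14, -16, -17]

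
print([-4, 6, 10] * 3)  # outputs [-4, 6, 10, -4, 6, 10, -4, 6, 10]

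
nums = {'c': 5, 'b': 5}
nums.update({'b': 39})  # {'c': 5, 'b': 39}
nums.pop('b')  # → 39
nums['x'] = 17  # {'c': 5, 'x': 17}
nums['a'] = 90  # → {'c': 5, 'x': 17, 'a': 90}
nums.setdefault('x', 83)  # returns 17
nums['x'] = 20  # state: {'c': 5, 'x': 20, 'a': 90}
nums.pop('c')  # 5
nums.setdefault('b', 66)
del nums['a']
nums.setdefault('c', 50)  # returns 50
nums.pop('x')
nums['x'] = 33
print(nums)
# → {'b': 66, 'c': 50, 'x': 33}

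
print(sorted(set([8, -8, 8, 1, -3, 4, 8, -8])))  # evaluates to [-8, -3, 1, 4, 8]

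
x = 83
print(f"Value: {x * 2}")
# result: Value: 166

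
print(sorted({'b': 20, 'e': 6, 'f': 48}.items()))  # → [('b', 20), ('e', 6), ('f', 48)]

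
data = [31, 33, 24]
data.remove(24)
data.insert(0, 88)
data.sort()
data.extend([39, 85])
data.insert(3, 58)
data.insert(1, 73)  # [31, 73, 33, 88, 58, 39, 85]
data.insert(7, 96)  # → [31, 73, 33, 88, 58, 39, 85, 96]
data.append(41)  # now [31, 73, 33, 88, 58, 39, 85, 96, 41]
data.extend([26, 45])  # [31, 73, 33, 88, 58, 39, 85, 96, 41, 26, 45]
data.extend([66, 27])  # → [31, 73, 33, 88, 58, 39, 85, 96, 41, 26, 45, 66, 27]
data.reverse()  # [27, 66, 45, 26, 41, 96, 85, 39, 58, 88, 33, 73, 31]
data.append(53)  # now [27, 66, 45, 26, 41, 96, 85, 39, 58, 88, 33, 73, 31, 53]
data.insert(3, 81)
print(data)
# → [27, 66, 45, 81, 26, 41, 96, 85, 39, 58, 88, 33, 73, 31, 53]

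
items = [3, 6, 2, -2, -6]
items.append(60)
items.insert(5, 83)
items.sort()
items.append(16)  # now [-6, -2, 2, 3, 6, 60, 83, 16]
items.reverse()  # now [16, 83, 60, 6, 3, 2, -2, -6]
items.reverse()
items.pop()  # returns 16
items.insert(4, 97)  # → [-6, -2, 2, 3, 97, 6, 60, 83]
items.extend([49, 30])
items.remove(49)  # [-6, -2, 2, 3, 97, 6, 60, 83, 30]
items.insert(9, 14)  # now [-6, -2, 2, 3, 97, 6, 60, 83, 30, 14]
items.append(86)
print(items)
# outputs [-6, -2, 2, 3, 97, 6, 60, 83, 30, 14, 86]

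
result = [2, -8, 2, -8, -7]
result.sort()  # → [-8, -8, -7, 2, 2]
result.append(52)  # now [-8, -8, -7, 2, 2, 52]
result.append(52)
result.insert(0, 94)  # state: [94, -8, -8, -7, 2, 2, 52, 52]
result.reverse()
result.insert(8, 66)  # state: [52, 52, 2, 2, -7, -8, -8, 94, 66]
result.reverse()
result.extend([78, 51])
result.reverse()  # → [51, 78, 52, 52, 2, 2, -7, -8, -8, 94, 66]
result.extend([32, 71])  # [51, 78, 52, 52, 2, 2, -7, -8, -8, 94, 66, 32, 71]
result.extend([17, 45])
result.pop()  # 45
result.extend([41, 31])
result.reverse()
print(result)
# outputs [31, 41, 17, 71, 32, 66, 94, -8, -8, -7, 2, 2, 52, 52, 78, 51]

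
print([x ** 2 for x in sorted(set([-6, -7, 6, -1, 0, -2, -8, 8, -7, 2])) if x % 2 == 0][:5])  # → [64, 36, 4, 0, 4]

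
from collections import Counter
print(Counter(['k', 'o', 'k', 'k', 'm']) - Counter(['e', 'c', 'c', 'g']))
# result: Counter({'k': 3, 'o': 1, 'm': 1})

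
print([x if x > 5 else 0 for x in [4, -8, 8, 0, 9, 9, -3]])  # [0, 0, 8, 0, 9, 9, 0]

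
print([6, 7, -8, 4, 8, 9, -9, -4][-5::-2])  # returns [4, 7]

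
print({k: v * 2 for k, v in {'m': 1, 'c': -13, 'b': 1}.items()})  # {'m': 2, 'c': -26, 'b': 2}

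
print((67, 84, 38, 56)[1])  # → 84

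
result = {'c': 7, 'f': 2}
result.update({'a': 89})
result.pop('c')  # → 7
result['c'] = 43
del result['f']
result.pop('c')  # 43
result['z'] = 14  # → {'a': 89, 'z': 14}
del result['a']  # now {'z': 14}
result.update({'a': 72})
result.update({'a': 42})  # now {'z': 14, 'a': 42}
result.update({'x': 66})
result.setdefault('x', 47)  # 66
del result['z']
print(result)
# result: {'a': 42, 'x': 66}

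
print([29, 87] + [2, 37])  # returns [29, 87, 2, 37]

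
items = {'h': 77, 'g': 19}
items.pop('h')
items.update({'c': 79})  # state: {'g': 19, 'c': 79}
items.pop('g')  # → 19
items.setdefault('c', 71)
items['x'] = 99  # {'c': 79, 'x': 99}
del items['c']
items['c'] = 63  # {'x': 99, 'c': 63}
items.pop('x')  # 99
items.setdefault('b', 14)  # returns 14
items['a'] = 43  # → {'c': 63, 'b': 14, 'a': 43}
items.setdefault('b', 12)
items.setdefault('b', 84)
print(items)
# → {'c': 63, 'b': 14, 'a': 43}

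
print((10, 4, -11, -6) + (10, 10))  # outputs (10, 4, -11, -6, 10, 10)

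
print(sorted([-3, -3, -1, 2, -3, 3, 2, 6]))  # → [-3, -3, -3, -1, 2, 2, 3, 6]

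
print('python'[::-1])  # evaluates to nohtyp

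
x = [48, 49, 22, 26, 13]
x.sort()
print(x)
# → [13, 22, 26, 48, 49]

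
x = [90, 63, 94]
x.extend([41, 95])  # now [90, 63, 94, 41, 95]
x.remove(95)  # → [90, 63, 94, 41]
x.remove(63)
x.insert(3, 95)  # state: [90, 94, 41, 95]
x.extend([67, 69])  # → [90, 94, 41, 95, 67, 69]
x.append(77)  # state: [90, 94, 41, 95, 67, 69, 77]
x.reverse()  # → [77, 69, 67, 95, 41, 94, 90]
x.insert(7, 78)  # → [77, 69, 67, 95, 41, 94, 90, 78]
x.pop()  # 78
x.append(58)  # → [77, 69, 67, 95, 41, 94, 90, 58]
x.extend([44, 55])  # [77, 69, 67, 95, 41, 94, 90, 58, 44, 55]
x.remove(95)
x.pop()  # 55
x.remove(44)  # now [77, 69, 67, 41, 94, 90, 58]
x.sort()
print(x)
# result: [41, 58, 67, 69, 77, 90, 94]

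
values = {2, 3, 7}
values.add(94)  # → {2, 3, 7, 94}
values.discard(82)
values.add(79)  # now {2, 3, 7, 79, 94}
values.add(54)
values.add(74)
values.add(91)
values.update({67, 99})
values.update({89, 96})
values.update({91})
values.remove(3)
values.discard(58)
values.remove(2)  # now {7, 54, 67, 74, 79, 89, 91, 94, 96, 99}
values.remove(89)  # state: {7, 54, 67, 74, 79, 91, 94, 96, 99}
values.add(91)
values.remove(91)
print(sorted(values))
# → [7, 54, 67, 74, 79, 94, 96, 99]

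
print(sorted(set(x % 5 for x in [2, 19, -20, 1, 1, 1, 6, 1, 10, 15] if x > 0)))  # [0, 1, 2, 4]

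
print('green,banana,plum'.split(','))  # ['green', 'banana', 'plum']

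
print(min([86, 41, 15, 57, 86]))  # 15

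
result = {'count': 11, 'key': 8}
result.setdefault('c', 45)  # 45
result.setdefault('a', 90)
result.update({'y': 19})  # {'count': 11, 'key': 8, 'c': 45, 'a': 90, 'y': 19}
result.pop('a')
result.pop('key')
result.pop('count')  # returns 11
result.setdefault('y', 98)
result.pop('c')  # 45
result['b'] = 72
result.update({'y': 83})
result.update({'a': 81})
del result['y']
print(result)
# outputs {'b': 72, 'a': 81}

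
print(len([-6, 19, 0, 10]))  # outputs 4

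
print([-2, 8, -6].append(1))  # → None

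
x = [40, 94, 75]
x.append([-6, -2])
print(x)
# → [40, 94, 75, [-6, -2]]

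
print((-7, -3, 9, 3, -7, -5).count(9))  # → 1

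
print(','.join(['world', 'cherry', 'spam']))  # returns world,cherry,spam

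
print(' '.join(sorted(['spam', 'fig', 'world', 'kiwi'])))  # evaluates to fig kiwi spam world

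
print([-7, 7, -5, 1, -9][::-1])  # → [-9, 1, -5, 7, -7]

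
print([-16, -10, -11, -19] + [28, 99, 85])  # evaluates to [-16, -10, -11, -19, 28, 99, 85]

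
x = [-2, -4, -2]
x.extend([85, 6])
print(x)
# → [-2, -4, -2, 85, 6]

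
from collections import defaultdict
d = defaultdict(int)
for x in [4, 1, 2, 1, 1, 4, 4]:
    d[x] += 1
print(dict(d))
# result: {4: 3, 1: 3, 2: 1}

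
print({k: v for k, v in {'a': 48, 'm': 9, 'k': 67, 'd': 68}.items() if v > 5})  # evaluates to {'a': 48, 'm': 9, 'k': 67, 'd': 68}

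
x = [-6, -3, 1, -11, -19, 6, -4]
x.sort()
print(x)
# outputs [-19, -11, -6, -4, -3, 1, 6]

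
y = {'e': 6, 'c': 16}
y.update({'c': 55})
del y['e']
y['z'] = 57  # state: {'c': 55, 'z': 57}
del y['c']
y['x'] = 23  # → {'z': 57, 'x': 23}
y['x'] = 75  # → {'z': 57, 'x': 75}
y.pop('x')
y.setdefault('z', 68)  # 57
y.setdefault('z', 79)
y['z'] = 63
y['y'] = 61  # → {'z': 63, 'y': 61}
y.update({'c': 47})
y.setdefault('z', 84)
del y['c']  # {'z': 63, 'y': 61}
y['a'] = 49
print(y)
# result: {'z': 63, 'y': 61, 'a': 49}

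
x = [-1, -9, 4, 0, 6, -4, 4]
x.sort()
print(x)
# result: [-9, -4, -1, 0, 4, 4, 6]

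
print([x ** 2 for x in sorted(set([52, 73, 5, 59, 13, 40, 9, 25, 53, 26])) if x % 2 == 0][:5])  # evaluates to [676, 1600, 2704]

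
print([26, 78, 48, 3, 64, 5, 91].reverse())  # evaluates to None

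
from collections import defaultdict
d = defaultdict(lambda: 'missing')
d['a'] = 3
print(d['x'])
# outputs missing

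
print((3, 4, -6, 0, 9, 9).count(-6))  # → 1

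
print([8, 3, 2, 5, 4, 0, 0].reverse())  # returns None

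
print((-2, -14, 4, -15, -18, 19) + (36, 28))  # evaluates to (-2, -14, 4, -15, -18, 19, 36, 28)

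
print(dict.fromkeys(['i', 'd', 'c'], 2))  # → {'i': 2, 'd': 2, 'c': 2}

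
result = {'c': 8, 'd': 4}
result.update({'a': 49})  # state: {'c': 8, 'd': 4, 'a': 49}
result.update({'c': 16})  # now {'c': 16, 'd': 4, 'a': 49}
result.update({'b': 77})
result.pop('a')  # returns 49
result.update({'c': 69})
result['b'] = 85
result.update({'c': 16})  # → {'c': 16, 'd': 4, 'b': 85}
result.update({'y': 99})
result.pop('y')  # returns 99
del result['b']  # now {'c': 16, 'd': 4}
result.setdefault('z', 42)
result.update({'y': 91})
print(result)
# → {'c': 16, 'd': 4, 'z': 42, 'y': 91}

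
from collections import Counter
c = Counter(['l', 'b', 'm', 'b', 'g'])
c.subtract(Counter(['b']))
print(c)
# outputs Counter({'l': 1, 'b': 1, 'm': 1, 'g': 1})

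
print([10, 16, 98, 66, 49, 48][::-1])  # [48, 49, 66, 98, 16, 10]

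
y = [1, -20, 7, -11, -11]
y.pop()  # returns -11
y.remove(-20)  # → [1, 7, -11]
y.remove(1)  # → [7, -11]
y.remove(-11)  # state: [7]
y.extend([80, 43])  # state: [7, 80, 43]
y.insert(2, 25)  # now [7, 80, 25, 43]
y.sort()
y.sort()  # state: [7, 25, 43, 80]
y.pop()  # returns 80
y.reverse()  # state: [43, 25, 7]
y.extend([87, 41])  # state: [43, 25, 7, 87, 41]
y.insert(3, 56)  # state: [43, 25, 7, 56, 87, 41]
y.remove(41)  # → [43, 25, 7, 56, 87]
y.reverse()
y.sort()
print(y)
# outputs [7, 25, 43, 56, 87]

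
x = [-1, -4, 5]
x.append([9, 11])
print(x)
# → [-1, -4, 5, [9, 11]]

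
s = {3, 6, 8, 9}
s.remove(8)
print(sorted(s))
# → [3, 6, 9]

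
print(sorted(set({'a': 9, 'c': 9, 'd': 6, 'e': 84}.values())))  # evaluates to [6, 9, 84]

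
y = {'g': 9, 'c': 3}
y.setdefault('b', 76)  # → 76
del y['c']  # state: {'g': 9, 'b': 76}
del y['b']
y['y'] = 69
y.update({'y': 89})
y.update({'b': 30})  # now {'g': 9, 'y': 89, 'b': 30}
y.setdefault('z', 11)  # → 11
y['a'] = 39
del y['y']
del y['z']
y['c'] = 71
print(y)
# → {'g': 9, 'b': 30, 'a': 39, 'c': 71}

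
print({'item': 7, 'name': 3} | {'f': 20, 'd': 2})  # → {'item': 7, 'name': 3, 'f': 20, 'd': 2}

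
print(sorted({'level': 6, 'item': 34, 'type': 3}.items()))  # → [('item', 34), ('level', 6), ('type', 3)]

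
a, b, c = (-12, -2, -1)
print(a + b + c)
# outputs -15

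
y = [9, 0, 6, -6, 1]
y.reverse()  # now [1, -6, 6, 0, 9]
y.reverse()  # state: [9, 0, 6, -6, 1]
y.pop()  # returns 1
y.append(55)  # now [9, 0, 6, -6, 55]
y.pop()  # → 55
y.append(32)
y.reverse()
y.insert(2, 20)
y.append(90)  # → [32, -6, 20, 6, 0, 9, 90]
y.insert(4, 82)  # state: [32, -6, 20, 6, 82, 0, 9, 90]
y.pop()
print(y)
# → [32, -6, 20, 6, 82, 0, 9]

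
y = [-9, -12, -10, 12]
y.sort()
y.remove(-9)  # [-12, -10, 12]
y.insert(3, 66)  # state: [-12, -10, 12, 66]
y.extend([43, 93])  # [-12, -10, 12, 66, 43, 93]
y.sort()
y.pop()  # 93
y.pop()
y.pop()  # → 43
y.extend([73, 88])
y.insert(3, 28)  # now [-12, -10, 12, 28, 73, 88]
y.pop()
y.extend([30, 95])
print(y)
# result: [-12, -10, 12, 28, 73, 30, 95]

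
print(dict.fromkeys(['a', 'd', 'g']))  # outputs {'a': None, 'd': None, 'g': None}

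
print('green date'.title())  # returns Green Date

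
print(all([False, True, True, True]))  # False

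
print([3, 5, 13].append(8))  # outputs None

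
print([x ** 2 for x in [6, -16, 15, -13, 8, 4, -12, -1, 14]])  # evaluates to [36, 256, 225, 169, 64, 16, 144, 1, 196]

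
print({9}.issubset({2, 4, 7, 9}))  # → True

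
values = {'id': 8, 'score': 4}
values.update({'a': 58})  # {'id': 8, 'score': 4, 'a': 58}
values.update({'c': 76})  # {'id': 8, 'score': 4, 'a': 58, 'c': 76}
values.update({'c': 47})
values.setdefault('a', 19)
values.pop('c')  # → 47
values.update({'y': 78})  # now {'id': 8, 'score': 4, 'a': 58, 'y': 78}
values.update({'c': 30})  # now {'id': 8, 'score': 4, 'a': 58, 'y': 78, 'c': 30}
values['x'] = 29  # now {'id': 8, 'score': 4, 'a': 58, 'y': 78, 'c': 30, 'x': 29}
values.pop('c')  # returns 30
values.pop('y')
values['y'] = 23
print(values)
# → {'id': 8, 'score': 4, 'a': 58, 'x': 29, 'y': 23}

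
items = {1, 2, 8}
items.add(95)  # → {1, 2, 8, 95}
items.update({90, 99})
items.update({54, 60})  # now {1, 2, 8, 54, 60, 90, 95, 99}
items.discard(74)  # {1, 2, 8, 54, 60, 90, 95, 99}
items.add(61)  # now {1, 2, 8, 54, 60, 61, 90, 95, 99}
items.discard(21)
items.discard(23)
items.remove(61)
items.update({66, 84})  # {1, 2, 8, 54, 60, 66, 84, 90, 95, 99}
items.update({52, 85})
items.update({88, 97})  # {1, 2, 8, 52, 54, 60, 66, 84, 85, 88, 90, 95, 97, 99}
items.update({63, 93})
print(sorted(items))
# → [1, 2, 8, 52, 54, 60, 63, 66, 84, 85, 88, 90, 93, 95, 97, 99]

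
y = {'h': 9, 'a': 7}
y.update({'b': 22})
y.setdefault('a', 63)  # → 7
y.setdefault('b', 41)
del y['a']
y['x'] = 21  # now {'h': 9, 'b': 22, 'x': 21}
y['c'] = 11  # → {'h': 9, 'b': 22, 'x': 21, 'c': 11}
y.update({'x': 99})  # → {'h': 9, 'b': 22, 'x': 99, 'c': 11}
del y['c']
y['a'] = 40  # {'h': 9, 'b': 22, 'x': 99, 'a': 40}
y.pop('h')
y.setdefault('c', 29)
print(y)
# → {'b': 22, 'x': 99, 'a': 40, 'c': 29}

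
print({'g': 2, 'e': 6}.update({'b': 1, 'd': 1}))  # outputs None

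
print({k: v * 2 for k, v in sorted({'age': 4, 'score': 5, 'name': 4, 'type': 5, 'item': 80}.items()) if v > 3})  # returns {'age': 8, 'item': 160, 'name': 8, 'score': 10, 'type': 10}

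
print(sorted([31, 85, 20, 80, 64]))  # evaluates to [20, 31, 64, 80, 85]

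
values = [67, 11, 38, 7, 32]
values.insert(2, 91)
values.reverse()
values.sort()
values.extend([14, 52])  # [7, 11, 32, 38, 67, 91, 14, 52]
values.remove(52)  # [7, 11, 32, 38, 67, 91, 14]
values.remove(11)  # [7, 32, 38, 67, 91, 14]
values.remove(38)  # [7, 32, 67, 91, 14]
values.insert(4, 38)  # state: [7, 32, 67, 91, 38, 14]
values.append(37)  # [7, 32, 67, 91, 38, 14, 37]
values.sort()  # [7, 14, 32, 37, 38, 67, 91]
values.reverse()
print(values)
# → [91, 67, 38, 37, 32, 14, 7]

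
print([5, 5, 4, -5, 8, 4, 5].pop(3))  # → -5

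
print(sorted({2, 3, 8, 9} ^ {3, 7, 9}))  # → [2, 7, 8]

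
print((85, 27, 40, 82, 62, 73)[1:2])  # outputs (27,)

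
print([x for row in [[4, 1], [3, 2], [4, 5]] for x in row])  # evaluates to [4, 1, 3, 2, 4, 5]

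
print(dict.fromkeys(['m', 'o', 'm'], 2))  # {'m': 2, 'o': 2}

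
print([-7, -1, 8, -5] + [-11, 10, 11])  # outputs [-7, -1, 8, -5, -11, 10, 11]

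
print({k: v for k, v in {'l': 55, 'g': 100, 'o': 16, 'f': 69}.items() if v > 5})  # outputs {'l': 55, 'g': 100, 'o': 16, 'f': 69}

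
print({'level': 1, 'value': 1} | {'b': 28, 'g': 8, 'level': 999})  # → {'level': 999, 'value': 1, 'b': 28, 'g': 8}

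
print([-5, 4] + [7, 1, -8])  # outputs [-5, 4, 7, 1, -8]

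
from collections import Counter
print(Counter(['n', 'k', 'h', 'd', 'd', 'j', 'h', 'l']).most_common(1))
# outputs [('h', 2)]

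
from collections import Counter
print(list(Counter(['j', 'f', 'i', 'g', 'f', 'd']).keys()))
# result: ['j', 'f', 'i', 'g', 'd']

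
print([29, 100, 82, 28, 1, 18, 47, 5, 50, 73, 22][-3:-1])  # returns [50, 73]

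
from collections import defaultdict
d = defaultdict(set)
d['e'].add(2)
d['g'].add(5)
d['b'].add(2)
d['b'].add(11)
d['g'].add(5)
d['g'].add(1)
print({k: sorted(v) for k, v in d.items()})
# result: {'e': [2], 'g': [1, 5], 'b': [2, 11]}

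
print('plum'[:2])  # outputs pl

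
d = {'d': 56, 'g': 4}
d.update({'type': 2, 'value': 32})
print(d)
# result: {'d': 56, 'g': 4, 'type': 2, 'value': 32}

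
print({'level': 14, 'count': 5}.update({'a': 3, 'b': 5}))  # None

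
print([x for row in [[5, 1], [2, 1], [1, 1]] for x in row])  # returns [5, 1, 2, 1, 1, 1]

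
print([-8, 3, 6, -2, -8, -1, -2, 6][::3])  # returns [-8, -2, -2]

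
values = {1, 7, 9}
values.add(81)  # {1, 7, 9, 81}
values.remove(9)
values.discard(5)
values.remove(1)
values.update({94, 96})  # {7, 81, 94, 96}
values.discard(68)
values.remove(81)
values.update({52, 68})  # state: {7, 52, 68, 94, 96}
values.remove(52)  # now {7, 68, 94, 96}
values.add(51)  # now {7, 51, 68, 94, 96}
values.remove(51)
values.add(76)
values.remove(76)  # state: {7, 68, 94, 96}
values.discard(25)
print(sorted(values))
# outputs [7, 68, 94, 96]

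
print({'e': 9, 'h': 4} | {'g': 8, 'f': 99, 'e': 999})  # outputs {'e': 999, 'h': 4, 'g': 8, 'f': 99}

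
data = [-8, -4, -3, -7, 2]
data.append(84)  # [-8, -4, -3, -7, 2, 84]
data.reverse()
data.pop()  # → -8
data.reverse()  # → [-4, -3, -7, 2, 84]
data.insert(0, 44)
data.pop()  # 84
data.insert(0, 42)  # [42, 44, -4, -3, -7, 2]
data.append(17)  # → [42, 44, -4, -3, -7, 2, 17]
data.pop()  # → 17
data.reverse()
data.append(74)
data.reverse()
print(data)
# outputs [74, 42, 44, -4, -3, -7, 2]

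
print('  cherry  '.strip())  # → cherry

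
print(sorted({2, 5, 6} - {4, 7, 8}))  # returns [2, 5, 6]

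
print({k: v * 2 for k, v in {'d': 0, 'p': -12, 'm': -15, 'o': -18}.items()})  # {'d': 0, 'p': -24, 'm': -30, 'o': -36}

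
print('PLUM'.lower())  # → plum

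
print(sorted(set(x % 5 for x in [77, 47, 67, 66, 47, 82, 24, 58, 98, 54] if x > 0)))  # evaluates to [1, 2, 3, 4]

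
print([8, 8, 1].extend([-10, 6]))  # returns None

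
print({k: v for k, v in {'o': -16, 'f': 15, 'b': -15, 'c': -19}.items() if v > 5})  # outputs {'f': 15}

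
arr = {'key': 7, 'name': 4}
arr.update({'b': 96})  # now {'key': 7, 'name': 4, 'b': 96}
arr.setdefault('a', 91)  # 91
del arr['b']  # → {'key': 7, 'name': 4, 'a': 91}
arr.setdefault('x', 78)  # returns 78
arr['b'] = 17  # {'key': 7, 'name': 4, 'a': 91, 'x': 78, 'b': 17}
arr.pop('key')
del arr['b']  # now {'name': 4, 'a': 91, 'x': 78}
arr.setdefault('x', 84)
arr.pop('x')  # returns 78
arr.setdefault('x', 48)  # 48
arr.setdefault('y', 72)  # 72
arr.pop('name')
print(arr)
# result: {'a': 91, 'x': 48, 'y': 72}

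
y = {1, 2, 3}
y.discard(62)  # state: {1, 2, 3}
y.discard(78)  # {1, 2, 3}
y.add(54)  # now {1, 2, 3, 54}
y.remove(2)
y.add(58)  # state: {1, 3, 54, 58}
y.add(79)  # {1, 3, 54, 58, 79}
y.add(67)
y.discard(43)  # {1, 3, 54, 58, 67, 79}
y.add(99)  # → {1, 3, 54, 58, 67, 79, 99}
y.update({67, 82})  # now {1, 3, 54, 58, 67, 79, 82, 99}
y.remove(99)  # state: {1, 3, 54, 58, 67, 79, 82}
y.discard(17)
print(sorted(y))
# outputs [1, 3, 54, 58, 67, 79, 82]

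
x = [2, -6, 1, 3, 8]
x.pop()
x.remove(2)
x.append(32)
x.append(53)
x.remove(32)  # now [-6, 1, 3, 53]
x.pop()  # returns 53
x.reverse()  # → [3, 1, -6]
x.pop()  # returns -6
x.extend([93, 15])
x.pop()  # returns 15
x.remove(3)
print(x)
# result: [1, 93]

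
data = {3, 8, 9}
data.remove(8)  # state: {3, 9}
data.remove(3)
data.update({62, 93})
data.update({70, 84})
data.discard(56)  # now {9, 62, 70, 84, 93}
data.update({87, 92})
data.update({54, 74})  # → {9, 54, 62, 70, 74, 84, 87, 92, 93}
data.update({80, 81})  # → {9, 54, 62, 70, 74, 80, 81, 84, 87, 92, 93}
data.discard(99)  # {9, 54, 62, 70, 74, 80, 81, 84, 87, 92, 93}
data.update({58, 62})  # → {9, 54, 58, 62, 70, 74, 80, 81, 84, 87, 92, 93}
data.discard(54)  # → {9, 58, 62, 70, 74, 80, 81, 84, 87, 92, 93}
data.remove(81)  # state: {9, 58, 62, 70, 74, 80, 84, 87, 92, 93}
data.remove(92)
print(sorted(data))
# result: [9, 58, 62, 70, 74, 80, 84, 87, 93]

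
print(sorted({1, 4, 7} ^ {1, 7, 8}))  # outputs [4, 8]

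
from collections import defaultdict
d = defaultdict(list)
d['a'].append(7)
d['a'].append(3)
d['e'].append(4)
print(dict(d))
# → {'a': [7, 3], 'e': [4]}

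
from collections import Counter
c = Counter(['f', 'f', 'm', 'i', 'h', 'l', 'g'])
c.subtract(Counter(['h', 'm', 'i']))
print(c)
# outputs Counter({'f': 2, 'l': 1, 'g': 1, 'm': 0, 'i': 0, 'h': 0})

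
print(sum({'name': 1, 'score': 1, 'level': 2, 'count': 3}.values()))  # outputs 7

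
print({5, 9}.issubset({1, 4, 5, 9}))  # True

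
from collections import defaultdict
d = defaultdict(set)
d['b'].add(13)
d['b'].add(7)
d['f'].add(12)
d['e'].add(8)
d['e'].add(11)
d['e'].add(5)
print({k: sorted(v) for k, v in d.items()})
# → {'b': [7, 13], 'f': [12], 'e': [5, 8, 11]}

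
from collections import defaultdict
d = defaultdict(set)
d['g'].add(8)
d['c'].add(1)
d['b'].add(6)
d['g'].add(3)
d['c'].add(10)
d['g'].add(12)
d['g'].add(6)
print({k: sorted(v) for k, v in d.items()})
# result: {'g': [3, 6, 8, 12], 'c': [1, 10], 'b': [6]}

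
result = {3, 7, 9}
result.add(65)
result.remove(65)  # {3, 7, 9}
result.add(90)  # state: {3, 7, 9, 90}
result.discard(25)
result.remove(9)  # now {3, 7, 90}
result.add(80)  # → {3, 7, 80, 90}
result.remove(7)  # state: {3, 80, 90}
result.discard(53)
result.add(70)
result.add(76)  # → {3, 70, 76, 80, 90}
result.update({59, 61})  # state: {3, 59, 61, 70, 76, 80, 90}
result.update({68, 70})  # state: {3, 59, 61, 68, 70, 76, 80, 90}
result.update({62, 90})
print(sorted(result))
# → [3, 59, 61, 62, 68, 70, 76, 80, 90]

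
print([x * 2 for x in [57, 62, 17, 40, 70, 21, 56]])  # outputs [114, 124, 34, 80, 140, 42, 112]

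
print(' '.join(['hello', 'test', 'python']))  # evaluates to hello test python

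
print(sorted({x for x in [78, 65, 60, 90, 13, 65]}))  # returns [13, 60, 65, 78, 90]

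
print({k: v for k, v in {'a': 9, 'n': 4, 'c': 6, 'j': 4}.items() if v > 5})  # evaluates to {'a': 9, 'c': 6}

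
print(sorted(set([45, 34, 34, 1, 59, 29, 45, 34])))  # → [1, 29, 34, 45, 59]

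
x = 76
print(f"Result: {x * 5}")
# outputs Result: 380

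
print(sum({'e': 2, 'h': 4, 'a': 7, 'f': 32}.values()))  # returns 45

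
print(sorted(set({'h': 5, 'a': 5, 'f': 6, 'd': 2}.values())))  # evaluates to [2, 5, 6]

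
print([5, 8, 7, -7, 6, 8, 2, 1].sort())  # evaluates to None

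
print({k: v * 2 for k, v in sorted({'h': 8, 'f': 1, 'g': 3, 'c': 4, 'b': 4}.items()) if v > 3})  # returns {'b': 8, 'c': 8, 'h': 16}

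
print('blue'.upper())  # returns BLUE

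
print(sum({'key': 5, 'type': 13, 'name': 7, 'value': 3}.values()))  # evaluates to 28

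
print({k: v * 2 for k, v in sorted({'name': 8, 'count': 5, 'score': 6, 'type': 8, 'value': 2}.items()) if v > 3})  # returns {'count': 10, 'name': 16, 'score': 12, 'type': 16}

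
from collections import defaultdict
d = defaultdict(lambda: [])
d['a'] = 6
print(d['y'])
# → []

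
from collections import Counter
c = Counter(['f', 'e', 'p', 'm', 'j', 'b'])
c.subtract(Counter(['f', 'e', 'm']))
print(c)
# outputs Counter({'p': 1, 'j': 1, 'b': 1, 'f': 0, 'e': 0, 'm': 0})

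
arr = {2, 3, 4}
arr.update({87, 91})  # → {2, 3, 4, 87, 91}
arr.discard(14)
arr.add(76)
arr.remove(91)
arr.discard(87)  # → {2, 3, 4, 76}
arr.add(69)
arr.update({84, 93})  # {2, 3, 4, 69, 76, 84, 93}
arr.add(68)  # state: {2, 3, 4, 68, 69, 76, 84, 93}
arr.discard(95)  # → {2, 3, 4, 68, 69, 76, 84, 93}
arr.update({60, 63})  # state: {2, 3, 4, 60, 63, 68, 69, 76, 84, 93}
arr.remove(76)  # {2, 3, 4, 60, 63, 68, 69, 84, 93}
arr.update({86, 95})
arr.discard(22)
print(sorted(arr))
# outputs [2, 3, 4, 60, 63, 68, 69, 84, 86, 93, 95]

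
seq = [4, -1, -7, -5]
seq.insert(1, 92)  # [4, 92, -1, -7, -5]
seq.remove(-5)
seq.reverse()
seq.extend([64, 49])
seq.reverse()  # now [49, 64, 4, 92, -1, -7]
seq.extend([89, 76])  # [49, 64, 4, 92, -1, -7, 89, 76]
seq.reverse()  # [76, 89, -7, -1, 92, 4, 64, 49]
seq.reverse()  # [49, 64, 4, 92, -1, -7, 89, 76]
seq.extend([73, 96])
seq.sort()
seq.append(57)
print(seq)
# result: [-7, -1, 4, 49, 64, 73, 76, 89, 92, 96, 57]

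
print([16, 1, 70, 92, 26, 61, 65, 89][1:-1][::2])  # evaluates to [1, 92, 61]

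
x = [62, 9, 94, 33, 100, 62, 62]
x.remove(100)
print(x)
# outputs [62, 9, 94, 33, 62, 62]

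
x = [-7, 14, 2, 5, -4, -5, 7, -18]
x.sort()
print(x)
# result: [-18, -7, -5, -4, 2, 5, 7, 14]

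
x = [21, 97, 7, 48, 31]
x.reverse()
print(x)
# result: [31, 48, 7, 97, 21]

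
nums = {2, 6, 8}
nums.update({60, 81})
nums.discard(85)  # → {2, 6, 8, 60, 81}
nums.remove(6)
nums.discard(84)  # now {2, 8, 60, 81}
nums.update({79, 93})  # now {2, 8, 60, 79, 81, 93}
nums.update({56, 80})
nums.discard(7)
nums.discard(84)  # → {2, 8, 56, 60, 79, 80, 81, 93}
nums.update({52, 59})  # {2, 8, 52, 56, 59, 60, 79, 80, 81, 93}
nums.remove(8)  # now {2, 52, 56, 59, 60, 79, 80, 81, 93}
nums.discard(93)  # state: {2, 52, 56, 59, 60, 79, 80, 81}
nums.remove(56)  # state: {2, 52, 59, 60, 79, 80, 81}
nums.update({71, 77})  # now {2, 52, 59, 60, 71, 77, 79, 80, 81}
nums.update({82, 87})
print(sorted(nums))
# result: [2, 52, 59, 60, 71, 77, 79, 80, 81, 82, 87]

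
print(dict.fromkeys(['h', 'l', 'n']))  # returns {'h': None, 'l': None, 'n': None}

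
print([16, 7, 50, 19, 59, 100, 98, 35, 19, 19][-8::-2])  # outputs [50, 16]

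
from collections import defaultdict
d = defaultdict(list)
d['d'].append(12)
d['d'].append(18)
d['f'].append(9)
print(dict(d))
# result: {'d': [12, 18], 'f': [9]}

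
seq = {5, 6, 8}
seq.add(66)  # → {5, 6, 8, 66}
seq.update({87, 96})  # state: {5, 6, 8, 66, 87, 96}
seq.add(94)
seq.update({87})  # {5, 6, 8, 66, 87, 94, 96}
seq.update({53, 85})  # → {5, 6, 8, 53, 66, 85, 87, 94, 96}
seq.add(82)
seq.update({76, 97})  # {5, 6, 8, 53, 66, 76, 82, 85, 87, 94, 96, 97}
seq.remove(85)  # {5, 6, 8, 53, 66, 76, 82, 87, 94, 96, 97}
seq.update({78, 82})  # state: {5, 6, 8, 53, 66, 76, 78, 82, 87, 94, 96, 97}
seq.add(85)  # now {5, 6, 8, 53, 66, 76, 78, 82, 85, 87, 94, 96, 97}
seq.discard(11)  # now {5, 6, 8, 53, 66, 76, 78, 82, 85, 87, 94, 96, 97}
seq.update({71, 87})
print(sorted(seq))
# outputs [5, 6, 8, 53, 66, 71, 76, 78, 82, 85, 87, 94, 96, 97]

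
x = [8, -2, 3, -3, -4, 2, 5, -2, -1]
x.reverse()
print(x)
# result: [-1, -2, 5, 2, -4, -3, 3, -2, 8]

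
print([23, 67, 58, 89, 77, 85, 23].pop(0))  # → 23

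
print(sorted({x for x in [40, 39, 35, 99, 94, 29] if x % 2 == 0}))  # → [40, 94]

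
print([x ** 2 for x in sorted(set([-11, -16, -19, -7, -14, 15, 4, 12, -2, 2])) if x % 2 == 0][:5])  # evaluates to [256, 196, 4, 4, 16]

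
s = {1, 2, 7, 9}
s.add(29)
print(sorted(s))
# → [1, 2, 7, 9, 29]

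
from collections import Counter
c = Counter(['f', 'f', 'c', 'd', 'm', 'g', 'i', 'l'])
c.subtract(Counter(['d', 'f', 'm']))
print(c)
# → Counter({'f': 1, 'c': 1, 'g': 1, 'i': 1, 'l': 1, 'd': 0, 'm': 0})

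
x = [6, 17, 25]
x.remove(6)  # [17, 25]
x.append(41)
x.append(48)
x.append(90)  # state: [17, 25, 41, 48, 90]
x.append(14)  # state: [17, 25, 41, 48, 90, 14]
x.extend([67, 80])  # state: [17, 25, 41, 48, 90, 14, 67, 80]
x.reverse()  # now [80, 67, 14, 90, 48, 41, 25, 17]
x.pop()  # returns 17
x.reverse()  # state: [25, 41, 48, 90, 14, 67, 80]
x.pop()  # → 80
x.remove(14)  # [25, 41, 48, 90, 67]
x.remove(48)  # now [25, 41, 90, 67]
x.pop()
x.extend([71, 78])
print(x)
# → [25, 41, 90, 71, 78]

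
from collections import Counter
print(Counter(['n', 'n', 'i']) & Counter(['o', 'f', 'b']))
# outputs Counter()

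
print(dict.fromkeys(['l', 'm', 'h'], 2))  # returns {'l': 2, 'm': 2, 'h': 2}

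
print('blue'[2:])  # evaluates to ue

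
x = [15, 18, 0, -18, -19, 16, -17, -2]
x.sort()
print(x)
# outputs [-19, -18, -17, -2, 0, 15, 16, 18]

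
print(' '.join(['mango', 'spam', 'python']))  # mango spam python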